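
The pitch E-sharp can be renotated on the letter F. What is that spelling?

E# is pitch class 5. The letter F alone is pitch class 5.
Pitch class 5 on F needs no accidental: F.

F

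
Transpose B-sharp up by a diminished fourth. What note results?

A fourth above B lands on the letter E.
A diminished fourth spans 4 semitones, so B# moves to pitch class 4. On the letter E that is E.

E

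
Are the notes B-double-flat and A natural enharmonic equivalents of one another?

Yes

Bbb is pitch class 9; A is pitch class 9.
All spellings map to pitch class 9, so they are enharmonically equivalent.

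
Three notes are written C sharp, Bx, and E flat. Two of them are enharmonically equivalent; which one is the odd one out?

In 12-tone equal temperament, enharmonic equivalents share a pitch class. C# is pitch class 1; B## is pitch class 1; Eb is pitch class 3.
C# and B## share pitch class 1, while Eb is pitch class 3.

Eb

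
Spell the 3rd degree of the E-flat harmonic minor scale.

Gb

The Eb harmonic minor scale runs Eb F Gb Ab Bb Cb D.
Degree 3 is Gb.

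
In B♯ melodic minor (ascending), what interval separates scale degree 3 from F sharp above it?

minor third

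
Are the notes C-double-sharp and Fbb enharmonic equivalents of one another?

No

C## is pitch class 2; Fbb is pitch class 3.
The pitch classes differ (2 vs. 3), so they are not enharmonic equivalents.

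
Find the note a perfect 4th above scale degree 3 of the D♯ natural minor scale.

Scale degree 3 of D# natural minor is F#.
A perfect fourth (5 semitones) above F# lands on the letter B, giving B.

B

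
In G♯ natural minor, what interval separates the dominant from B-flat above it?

diminished sixth

The dominant of G# natural minor is D#.
D# up to Bb: letters D→B make it a sixth; 7 semitones makes it diminished.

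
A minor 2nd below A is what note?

G#

A down a major second is G, so the target letter is G.
From A, a minor second is 1 semitone down: G#.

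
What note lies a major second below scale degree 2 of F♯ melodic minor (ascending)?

Scale degree 2 of F# melodic minor (ascending) is G#.
A major second (2 semitones) below G# lands on the letter F, giving F#.

F#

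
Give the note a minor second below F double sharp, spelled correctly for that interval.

A second below F lands on the letter E.
A minor second spans 1 semitone, so F## moves to pitch class 6. On the letter E that is E##.

E##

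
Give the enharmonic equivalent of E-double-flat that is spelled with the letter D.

D

Ebb is pitch class 2. The letter D alone is pitch class 2.
Pitch class 2 on D needs no accidental: D.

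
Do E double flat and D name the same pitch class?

Ebb is pitch class 2; D is pitch class 2.
All spellings map to pitch class 2, so they are enharmonically equivalent.

Yes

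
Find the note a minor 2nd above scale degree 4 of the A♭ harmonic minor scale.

Scale degree 4 of Ab harmonic minor is Db.
A minor second (1 semitone) above Db lands on the letter E, giving Ebb.

Ebb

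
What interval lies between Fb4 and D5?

augmented sixth

The letter names run F→D, a span of 5 letter steps, so the interval is some kind of sixth.
Fb to D is 10 semitones. A major sixth is 9, so 10 makes it augmented.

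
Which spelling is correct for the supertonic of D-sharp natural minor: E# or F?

E#

Each scale degree takes a distinct letter name. Degree 2 of a scale on D must use the letter E.
E# and F are enharmonically the same pitch, but only E# uses the letter E, so it is the correct spelling here.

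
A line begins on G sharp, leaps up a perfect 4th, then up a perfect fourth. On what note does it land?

A perfect fourth up from G# is C# (letter C, 5 semitones up).
A perfect fourth up from C# is F# (letter F, 5 semitones up).

F#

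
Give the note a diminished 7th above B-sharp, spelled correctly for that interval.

B up a major seventh is A#, so the target letter is A.
From B#, a diminished seventh is 9 semitones up: A.

A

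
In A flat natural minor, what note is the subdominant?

Db

Degree 4 takes the letter 3 steps above A, which is D.
In natural minor, degree 4 sits 5 semitones above the tonic. Ab + 5 semitones is pitch class 1, spelled on D as Db.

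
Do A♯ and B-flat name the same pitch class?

A# = pitch class 10 and Bb = pitch class 10 — the same pitch class, so they are enharmonic equivalents.

Yes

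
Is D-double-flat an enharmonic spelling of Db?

No

Two spellings are enharmonically equivalent only if they share a pitch class.
Here Dbb → 0, Db → 1; 0 ≠ 1, so they are not.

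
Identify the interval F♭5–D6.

augmented sixth

The letter names run F→D, a span of 5 letter steps, so the interval is some kind of sixth.
Fb to D is 10 semitones. A major sixth is 9, so 10 makes it augmented.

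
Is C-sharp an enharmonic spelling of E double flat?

No

C# is pitch class 1; Ebb is pitch class 2.
The pitch classes differ (1 vs. 2), so they are not enharmonic equivalents.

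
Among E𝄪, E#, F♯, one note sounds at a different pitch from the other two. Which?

E#

In 12-tone equal temperament, enharmonic equivalents share a pitch class. E## is pitch class 6; E# is pitch class 5; F# is pitch class 6.
E## and F# share pitch class 6, while E# is pitch class 5.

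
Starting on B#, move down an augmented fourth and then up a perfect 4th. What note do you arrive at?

An augmented fourth down from B# is F# (letter F, 6 semitones down).
A perfect fourth up from F# is B (letter B, 5 semitones up).

B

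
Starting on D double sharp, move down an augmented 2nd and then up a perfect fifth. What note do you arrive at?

An augmented second down from D## is C# (letter C, 3 semitones down).
A perfect fifth up from C# is G# (letter G, 7 semitones up).

G#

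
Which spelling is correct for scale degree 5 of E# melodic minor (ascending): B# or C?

Each scale degree takes a distinct letter name. Degree 5 of a scale on E must use the letter B.
B# and C are enharmonically the same pitch, but only B# uses the letter B, so it is the correct spelling here.

B#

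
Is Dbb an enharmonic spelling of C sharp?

No

Two spellings are enharmonically equivalent only if they share a pitch class.
Here Dbb → 0, C# → 1; 0 ≠ 1, so they are not.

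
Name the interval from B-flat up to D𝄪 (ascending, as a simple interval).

doubly augmented third

Counting letters B–C–D gives a third.
Bb→D## = 6 semitones, 2 wider than the major third (4), so doubly augmented.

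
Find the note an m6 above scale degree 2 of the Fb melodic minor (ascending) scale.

Ebb

Scale degree 2 of Fb melodic minor (ascending) is Gb.
A minor sixth (8 semitones) above Gb lands on the letter E, giving Ebb.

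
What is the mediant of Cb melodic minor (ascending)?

Degree 3 takes the letter 2 steps above C, which is E.
In melodic minor (ascending), degree 3 sits 3 semitones above the tonic. Cb + 3 semitones is pitch class 2, spelled on E as Ebb.

Ebb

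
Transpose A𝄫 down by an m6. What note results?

A down a major sixth is C, so the target letter is C.
From Abb, a minor sixth is 8 semitones down: Cb.

Cb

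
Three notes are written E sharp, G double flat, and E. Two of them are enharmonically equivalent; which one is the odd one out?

E

In 12-tone equal temperament, enharmonic equivalents share a pitch class. E# is pitch class 5; Gbb is pitch class 5; E is pitch class 4.
E# and Gbb share pitch class 5, while E is pitch class 4.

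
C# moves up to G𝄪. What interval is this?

Counting letters C–D–E–F–G gives a fifth.
C#→G## = 8 semitones, 1 wider than the perfect fifth (7), so augmented.

augmented fifth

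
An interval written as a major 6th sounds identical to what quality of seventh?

A major sixth spans 9 semitones.
A seventh spanning 9 semitones is diminished (the major seventh is 11).

diminished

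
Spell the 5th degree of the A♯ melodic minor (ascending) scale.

E#

Degree 5 takes the letter 4 steps above A, which is E.
In melodic minor (ascending), degree 5 sits 7 semitones above the tonic. A# + 7 semitones is pitch class 5, spelled on E as E#.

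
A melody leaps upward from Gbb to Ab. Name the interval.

augmented second

Counting letters G–A gives a second.
Gbb→Ab = 3 semitones, 1 wider than the major second (2), so augmented.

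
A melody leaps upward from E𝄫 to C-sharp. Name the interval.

The letter names run E→C, a span of 5 letter steps, so the interval is some kind of sixth.
Ebb to C# is 11 semitones. A major sixth is 9, so 11 makes it doubly augmented.

doubly augmented sixth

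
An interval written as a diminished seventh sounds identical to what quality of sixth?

A diminished seventh spans 9 semitones.
A sixth spanning 9 semitones is major (the major sixth is 9).

major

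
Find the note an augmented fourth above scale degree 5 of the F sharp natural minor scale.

Scale degree 5 of F# natural minor is C#.
An augmented fourth (6 semitones) above C# lands on the letter F, giving F##.

F##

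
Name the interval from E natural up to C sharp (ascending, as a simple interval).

The letter names run E→C, a span of 5 letter steps, so the interval is some kind of sixth.
E to C# is 9 semitones. A major sixth is 9, so 9 makes it major.

major sixth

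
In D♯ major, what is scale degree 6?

B#

Degree 6 takes the letter 5 steps above D, which is B.
In major, degree 6 sits 9 semitones above the tonic. D# + 9 semitones is pitch class 0, spelled on B as B#.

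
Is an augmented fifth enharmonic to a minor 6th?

An augmented fifth spans 8 semitones; a minor sixth spans 8.
They are enharmonically equivalent.

Yes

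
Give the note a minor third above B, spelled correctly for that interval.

A third above B lands on the letter D.
A minor third spans 3 semitones, so B moves to pitch class 2. On the letter D that is D.

D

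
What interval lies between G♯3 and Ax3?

Counting letters G–A gives a second.
G#→A## = 3 semitones, 1 wider than the major second (2), so augmented.

augmented second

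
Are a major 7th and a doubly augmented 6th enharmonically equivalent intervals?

Yes

A major seventh spans 11 semitones; a doubly augmented sixth spans 11.
They are enharmonically equivalent.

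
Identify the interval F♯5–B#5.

The letter names run F→B, a span of 3 letter steps, so the interval is some kind of fourth.
F# to B# is 6 semitones. A perfect fourth is 5, so 6 makes it augmented.

augmented fourth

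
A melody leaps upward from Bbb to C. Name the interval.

Counting letters B–C gives a second.
Bbb→C = 3 semitones, 1 wider than the major second (2), so augmented.

augmented second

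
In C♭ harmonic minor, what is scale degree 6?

Abb

The Cb harmonic minor scale runs Cb Db Ebb Fb Gb Abb Bb.
Degree 6 is Abb.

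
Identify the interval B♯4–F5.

Counting letters B–C–D–E–F gives a fifth.
B#→F = 5 semitones, 2 narrower than the perfect fifth (7), so doubly diminished.

doubly diminished fifth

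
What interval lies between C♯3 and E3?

minor third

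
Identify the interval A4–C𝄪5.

augmented third

The letter names run A→C, a span of 2 letter steps, so the interval is some kind of third.
A to C## is 5 semitones. A major third is 4, so 5 makes it augmented.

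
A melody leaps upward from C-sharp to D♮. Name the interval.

The letter names run C→D, a span of 1 letter step, so the interval is some kind of second.
C# to D is 1 semitone. A major second is 2, so 1 makes it minor.

minor second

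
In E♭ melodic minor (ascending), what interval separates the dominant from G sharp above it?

augmented sixth

The dominant of Eb melodic minor (ascending) is Bb.
Bb up to G#: letters B→G make it a sixth; 10 semitones makes it augmented.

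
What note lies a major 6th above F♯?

A sixth above F lands on the letter D.
A major sixth spans 9 semitones, so F# moves to pitch class 3. On the letter D that is D#.

D#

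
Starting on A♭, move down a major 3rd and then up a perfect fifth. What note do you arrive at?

Cb

A major third down from Ab is Fb (letter F, 4 semitones down).
A perfect fifth up from Fb is Cb (letter C, 7 semitones up).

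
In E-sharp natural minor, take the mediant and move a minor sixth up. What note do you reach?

The mediant of E# natural minor is G#.
A minor sixth (8 semitones) above G# lands on the letter E, giving E.

E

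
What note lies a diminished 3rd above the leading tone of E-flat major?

The leading tone of Eb major is D.
A diminished third (2 semitones) above D lands on the letter F, giving Fb.

Fb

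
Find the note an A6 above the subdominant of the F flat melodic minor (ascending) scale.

G

The subdominant of Fb melodic minor (ascending) is Bbb.
An augmented sixth (10 semitones) above Bbb lands on the letter G, giving G.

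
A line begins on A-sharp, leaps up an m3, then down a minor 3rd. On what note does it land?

A#

A minor third up from A# is C# (letter C, 3 semitones up).
A minor third down from C# is A# (letter A, 3 semitones down).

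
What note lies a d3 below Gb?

A third below G lands on the letter E.
A diminished third spans 2 semitones, so Gb moves to pitch class 4. On the letter E that is E.

E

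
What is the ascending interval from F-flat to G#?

The letter names run F→G, a span of 1 letter step, so the interval is some kind of second.
Fb to G# is 4 semitones. A major second is 2, so 4 makes it doubly augmented.

doubly augmented second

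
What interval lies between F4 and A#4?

augmented third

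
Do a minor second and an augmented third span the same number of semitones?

A minor second spans 1 semitone; an augmented third spans 5.
The spans differ, so they are not enharmonic equivalents.

No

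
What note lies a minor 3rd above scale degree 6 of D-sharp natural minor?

D

Scale degree 6 of D# natural minor is B.
A minor third (3 semitones) above B lands on the letter D, giving D.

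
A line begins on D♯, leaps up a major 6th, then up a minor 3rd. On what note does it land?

A major sixth up from D# is B# (letter B, 9 semitones up).
A minor third up from B# is D# (letter D, 3 semitones up).

D#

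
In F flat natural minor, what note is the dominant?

The Fb natural minor scale runs Fb Gb Abb Bbb Cb Dbb Ebb.
Degree 5 is Cb.

Cb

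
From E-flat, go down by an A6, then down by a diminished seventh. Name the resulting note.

Ab

An augmented sixth down from Eb is Gbb (letter G, 10 semitones down).
A diminished seventh down from Gbb is Ab (letter A, 9 semitones down).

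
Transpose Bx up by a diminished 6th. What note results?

G#

B up a major sixth is G#, so the target letter is G.
From B##, a diminished sixth is 7 semitones up: G#.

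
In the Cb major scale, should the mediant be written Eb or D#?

Eb

Each scale degree takes a distinct letter name. Degree 3 of a scale on C must use the letter E.
Eb and D# are enharmonically the same pitch, but only Eb uses the letter E, so it is the correct spelling here.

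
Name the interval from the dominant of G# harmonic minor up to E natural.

minor second

The dominant of G# harmonic minor is D#.
D# up to E: letters D→E make it a second; 1 semitone makes it minor.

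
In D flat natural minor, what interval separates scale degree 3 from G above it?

augmented second

Scale degree 3 of Db natural minor is Fb.
Fb up to G: letters F→G make it a second; 3 semitones makes it augmented.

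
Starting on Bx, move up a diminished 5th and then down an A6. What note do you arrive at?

A diminished fifth up from B## is F## (letter F, 6 semitones up).
An augmented sixth down from F## is A (letter A, 10 semitones down).

A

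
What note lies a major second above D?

E

A second above D lands on the letter E.
A major second spans 2 semitones, so D moves to pitch class 4. On the letter E that is E.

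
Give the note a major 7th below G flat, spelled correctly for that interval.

Abb

G down a major seventh is Ab, so the target letter is A.
From Gb, a major seventh is 11 semitones down: Abb.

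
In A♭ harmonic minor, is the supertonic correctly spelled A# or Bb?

Bb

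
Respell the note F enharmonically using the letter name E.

E#

Plain E sits 1 semitone below F, so on the letter E the same pitch needs a sharp: E#.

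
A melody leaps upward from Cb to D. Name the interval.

Counting letters C–D gives a second.
Cb→D = 3 semitones, 1 wider than the major second (2), so augmented.

augmented second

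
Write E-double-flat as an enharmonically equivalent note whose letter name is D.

D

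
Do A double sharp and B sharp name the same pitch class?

No

A## is pitch class 11; B# is pitch class 0.
The pitch classes differ (11 vs. 0), so they are not enharmonic equivalents.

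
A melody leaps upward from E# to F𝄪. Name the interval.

The letter names run E→F, a span of 1 letter step, so the interval is some kind of second.
E# to F## is 2 semitones. A major second is 2, so 2 makes it major.

major second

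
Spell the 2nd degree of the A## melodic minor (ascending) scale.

B##

Degree 2 takes the letter 1 step above A, which is B.
In melodic minor (ascending), degree 2 sits 2 semitones above the tonic. A## + 2 semitones is pitch class 1, spelled on B as B##.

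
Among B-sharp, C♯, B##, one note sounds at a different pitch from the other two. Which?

B#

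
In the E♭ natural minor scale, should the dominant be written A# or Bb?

Each scale degree takes a distinct letter name. Degree 5 of a scale on E must use the letter B.
Bb and A# are enharmonically the same pitch, but only Bb uses the letter B, so it is the correct spelling here.

Bb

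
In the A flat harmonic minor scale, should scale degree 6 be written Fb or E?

Fb

Each scale degree takes a distinct letter name. Degree 6 of a scale on A must use the letter F.
Fb and E are enharmonically the same pitch, but only Fb uses the letter F, so it is the correct spelling here.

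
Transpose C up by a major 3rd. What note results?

E

C up a major third is E, so the target letter is E.
From C, a major third is 4 semitones up: E.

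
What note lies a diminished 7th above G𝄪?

G up a major seventh is F#, so the target letter is F.
From G##, a diminished seventh is 9 semitones up: F#.

F#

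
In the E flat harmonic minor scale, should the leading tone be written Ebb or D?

Each scale degree takes a distinct letter name. Degree 7 of a scale on E must use the letter D.
D and Ebb are enharmonically the same pitch, but only D uses the letter D, so it is the correct spelling here.

D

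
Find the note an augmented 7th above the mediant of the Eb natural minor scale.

The mediant of Eb natural minor is Gb.
An augmented seventh (12 semitones) above Gb lands on the letter F, giving F#.

F#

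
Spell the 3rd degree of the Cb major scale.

Eb

The Cb major scale runs Cb Db Eb Fb Gb Ab Bb.
Degree 3 is Eb.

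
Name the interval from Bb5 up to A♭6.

minor seventh

The letter names run B→A, a span of 6 letter steps, so the interval is some kind of seventh.
Bb to Ab is 10 semitones. A major seventh is 11, so 10 makes it minor.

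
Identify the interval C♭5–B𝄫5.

Counting letters C–D–E–F–G–A–B gives a seventh.
Cb→Bbb = 10 semitones, 1 narrower than the major seventh (11), so minor.

minor seventh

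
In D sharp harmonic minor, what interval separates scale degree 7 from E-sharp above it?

minor third

Scale degree 7 of D# harmonic minor is C##.
C## up to E#: letters C→E make it a third; 3 semitones makes it minor.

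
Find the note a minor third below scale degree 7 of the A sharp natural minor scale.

E#

Scale degree 7 of A# natural minor is G#.
A minor third (3 semitones) below G# lands on the letter E, giving E#.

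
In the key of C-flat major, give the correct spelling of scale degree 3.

Eb

Degree 3 takes the letter 2 steps above C, which is E.
In major, degree 3 sits 4 semitones above the tonic. Cb + 4 semitones is pitch class 3, spelled on E as Eb.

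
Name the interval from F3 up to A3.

major third

Counting letters F–G–A gives a third.
F→A = 4 semitones, exactly the major third.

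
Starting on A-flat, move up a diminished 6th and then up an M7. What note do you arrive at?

A diminished sixth up from Ab is Fbb (letter F, 7 semitones up).
A major seventh up from Fbb is Ebb (letter E, 11 semitones up).

Ebb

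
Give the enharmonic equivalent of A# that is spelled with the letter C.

Cbb

A# is pitch class 10. The letter C alone is pitch class 0.
To reach pitch class 10 from C requires an offset of -2 semitones, i.e. double flat: Cbb.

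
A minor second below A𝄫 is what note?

A second below A lands on the letter G.
A minor second spans 1 semitone, so Abb moves to pitch class 6. On the letter G that is Gb.

Gb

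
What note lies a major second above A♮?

A second above A lands on the letter B.
A major second spans 2 semitones, so A moves to pitch class 11. On the letter B that is B.

B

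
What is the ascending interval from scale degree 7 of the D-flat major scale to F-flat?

Scale degree 7 of Db major is C.
C up to Fb: letters C→F make it a fourth; 4 semitones makes it diminished.

diminished fourth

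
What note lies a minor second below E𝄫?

Db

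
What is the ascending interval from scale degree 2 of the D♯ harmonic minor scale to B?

Scale degree 2 of D# harmonic minor is E#.
E# up to B: letters E→B make it a fifth; 6 semitones makes it diminished.

diminished fifth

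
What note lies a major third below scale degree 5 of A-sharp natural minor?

C#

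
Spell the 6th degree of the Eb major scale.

The Eb major scale runs Eb F G Ab Bb C D.
Degree 6 is C.

C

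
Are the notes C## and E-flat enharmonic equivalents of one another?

Two spellings are enharmonically equivalent only if they share a pitch class.
Here C## → 2, Eb → 3; 2 ≠ 3, so they are not.

No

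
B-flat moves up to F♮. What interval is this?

perfect fifth

The letter names run B→F, a span of 4 letter steps, so the interval is some kind of fifth.
Bb to F is 7 semitones. A perfect fifth is 7, so 7 makes it perfect.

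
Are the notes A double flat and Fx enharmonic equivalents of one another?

Yes

Abb = pitch class 7 and F## = pitch class 7 — the same pitch class, so they are enharmonic equivalents.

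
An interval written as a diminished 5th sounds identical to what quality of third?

doubly augmented

A diminished fifth spans 6 semitones.
A third spanning 6 semitones is doubly augmented (the major third is 4).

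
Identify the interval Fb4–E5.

Counting letters F–G–A–B–C–D–E gives a seventh.
Fb→E = 12 semitones, 1 wider than the major seventh (11), so augmented.

augmented seventh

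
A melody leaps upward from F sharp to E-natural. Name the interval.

minor seventh

Counting letters F–G–A–B–C–D–E gives a seventh.
F#→E = 10 semitones, 1 narrower than the major seventh (11), so minor.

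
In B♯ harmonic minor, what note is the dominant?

The B# harmonic minor scale runs B# C## D# E# F## G# A##.
Degree 5 is F##.

F##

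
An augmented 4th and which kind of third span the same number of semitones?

doubly augmented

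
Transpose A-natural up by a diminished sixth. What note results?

A sixth above A lands on the letter F.
A diminished sixth spans 7 semitones, so A moves to pitch class 4. On the letter F that is Fb.

Fb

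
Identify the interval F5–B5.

augmented fourth

Counting letters F–G–A–B gives a fourth.
F→B = 6 semitones, 1 wider than the perfect fourth (5), so augmented.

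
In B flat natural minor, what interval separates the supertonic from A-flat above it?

The supertonic of Bb natural minor is C.
C up to Ab: letters C→A make it a sixth; 8 semitones makes it minor.

minor sixth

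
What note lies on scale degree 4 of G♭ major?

Degree 4 takes the letter 3 steps above G, which is C.
In major, degree 4 sits 5 semitones above the tonic. Gb + 5 semitones is pitch class 11, spelled on C as Cb.

Cb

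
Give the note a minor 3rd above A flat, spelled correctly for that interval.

A up a major third is C#, so the target letter is C.
From Ab, a minor third is 3 semitones up: Cb.

Cb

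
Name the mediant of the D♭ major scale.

F

The Db major scale runs Db Eb F Gb Ab Bb C.
Degree 3 is F.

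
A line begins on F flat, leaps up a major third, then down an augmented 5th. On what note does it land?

Dbb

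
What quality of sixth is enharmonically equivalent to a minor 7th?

augmented

A minor seventh spans 10 semitones.
A sixth spanning 10 semitones is augmented (the major sixth is 9).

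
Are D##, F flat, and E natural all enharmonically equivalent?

Yes

D## is pitch class 4; Fb is pitch class 4; E is pitch class 4.
All spellings map to pitch class 4, so they are enharmonically equivalent.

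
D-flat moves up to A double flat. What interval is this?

diminished fifth

The letter names run D→A, a span of 4 letter steps, so the interval is some kind of fifth.
Db to Abb is 6 semitones. A perfect fifth is 7, so 6 makes it diminished.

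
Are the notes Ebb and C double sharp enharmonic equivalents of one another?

Ebb is pitch class 2; C## is pitch class 2.
All spellings map to pitch class 2, so they are enharmonically equivalent.

Yes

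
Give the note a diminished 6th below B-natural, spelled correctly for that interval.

D##

A sixth below B lands on the letter D.
A diminished sixth spans 7 semitones, so B moves to pitch class 4. On the letter D that is D##.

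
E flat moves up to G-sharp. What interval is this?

augmented third

The letter names run E→G, a span of 2 letter steps, so the interval is some kind of third.
Eb to G# is 5 semitones. A major third is 4, so 5 makes it augmented.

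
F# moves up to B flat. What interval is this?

The letter names run F→B, a span of 3 letter steps, so the interval is some kind of fourth.
F# to Bb is 4 semitones. A perfect fourth is 5, so 4 makes it diminished.

diminished fourth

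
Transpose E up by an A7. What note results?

E up a major seventh is D#, so the target letter is D.
From E, an augmented seventh is 12 semitones up: D##.

D##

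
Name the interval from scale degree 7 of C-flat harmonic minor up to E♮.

augmented fourth

Scale degree 7 of Cb harmonic minor is Bb.
Bb up to E: letters B→E make it a fourth; 6 semitones makes it augmented.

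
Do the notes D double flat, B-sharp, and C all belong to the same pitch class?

Yes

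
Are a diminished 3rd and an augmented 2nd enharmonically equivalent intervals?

A diminished third spans 2 semitones; an augmented second spans 3.
The spans differ, so they are not enharmonic equivalents.

No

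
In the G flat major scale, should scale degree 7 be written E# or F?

F

Each scale degree takes a distinct letter name. Degree 7 of a scale on G must use the letter F.
F and E# are enharmonically the same pitch, but only F uses the letter F, so it is the correct spelling here.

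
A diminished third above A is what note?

Cb

A up a major third is C#, so the target letter is C.
From A, a diminished third is 2 semitones up: Cb.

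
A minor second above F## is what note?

G#

A second above F lands on the letter G.
A minor second spans 1 semitone, so F## moves to pitch class 8. On the letter G that is G#.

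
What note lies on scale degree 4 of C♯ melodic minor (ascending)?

Degree 4 takes the letter 3 steps above C, which is F.
In melodic minor (ascending), degree 4 sits 5 semitones above the tonic. C# + 5 semitones is pitch class 6, spelled on F as F#.

F#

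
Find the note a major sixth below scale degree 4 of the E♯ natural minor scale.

Scale degree 4 of E# natural minor is A#.
A major sixth (9 semitones) below A# lands on the letter C, giving C#.

C#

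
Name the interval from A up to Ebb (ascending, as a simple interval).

doubly diminished fifth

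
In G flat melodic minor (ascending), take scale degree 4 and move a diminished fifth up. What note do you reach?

Gbb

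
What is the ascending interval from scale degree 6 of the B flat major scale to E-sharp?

Scale degree 6 of Bb major is G.
G up to E#: letters G→E make it a sixth; 10 semitones makes it augmented.

augmented sixth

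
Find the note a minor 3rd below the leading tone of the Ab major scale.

The leading tone of Ab major is G.
A minor third (3 semitones) below G lands on the letter E, giving E.

E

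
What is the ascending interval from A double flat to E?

Counting letters A–B–C–D–E gives a fifth.
Abb→E = 9 semitones, 2 wider than the perfect fifth (7), so doubly augmented.

doubly augmented fifth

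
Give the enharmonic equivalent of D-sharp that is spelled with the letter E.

Eb

D# is pitch class 3. The letter E alone is pitch class 4.
To reach pitch class 3 from E requires an offset of -1 semitone, i.e. flat: Eb.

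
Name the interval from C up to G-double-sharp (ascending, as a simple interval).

The letter names run C→G, a span of 4 letter steps, so the interval is some kind of fifth.
C to G## is 9 semitones. A perfect fifth is 7, so 9 makes it doubly augmented.

doubly augmented fifth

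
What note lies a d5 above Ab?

Ebb

A up a perfect fifth is E, so the target letter is E.
From Ab, a diminished fifth is 6 semitones up: Ebb.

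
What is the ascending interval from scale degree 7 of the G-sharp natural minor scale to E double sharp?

augmented seventh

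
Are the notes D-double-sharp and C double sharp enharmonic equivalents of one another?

No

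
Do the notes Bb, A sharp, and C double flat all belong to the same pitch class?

Yes

Bb = pitch class 10 and A# = pitch class 10 and Cbb = pitch class 10 — the same pitch class, so they are enharmonic equivalents.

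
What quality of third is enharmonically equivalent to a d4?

major

A diminished fourth spans 4 semitones.
A third spanning 4 semitones is major (the major third is 4).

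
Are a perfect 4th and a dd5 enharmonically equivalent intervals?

Yes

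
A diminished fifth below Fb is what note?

Bb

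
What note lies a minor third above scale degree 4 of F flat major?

Dbb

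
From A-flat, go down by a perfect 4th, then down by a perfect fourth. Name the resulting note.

A perfect fourth down from Ab is Eb (letter E, 5 semitones down).
A perfect fourth down from Eb is Bb (letter B, 5 semitones down).

Bb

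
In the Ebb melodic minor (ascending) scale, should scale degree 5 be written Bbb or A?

Bbb

Each scale degree takes a distinct letter name. Degree 5 of a scale on E must use the letter B.
Bbb and A are enharmonically the same pitch, but only Bbb uses the letter B, so it is the correct spelling here.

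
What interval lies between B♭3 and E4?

Counting letters B–C–D–E gives a fourth.
Bb→E = 6 semitones, 1 wider than the perfect fourth (5), so augmented.

augmented fourth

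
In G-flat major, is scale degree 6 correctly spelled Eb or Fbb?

Each scale degree takes a distinct letter name. Degree 6 of a scale on G must use the letter E.
Eb and Fbb are enharmonically the same pitch, but only Eb uses the letter E, so it is the correct spelling here.

Eb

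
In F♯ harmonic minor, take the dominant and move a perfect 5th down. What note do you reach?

F#

The dominant of F# harmonic minor is C#.
A perfect fifth (7 semitones) below C# lands on the letter F, giving F#.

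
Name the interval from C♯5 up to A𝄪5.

augmented sixth

Counting letters C–D–E–F–G–A gives a sixth.
C#→A## = 10 semitones, 1 wider than the major sixth (9), so augmented.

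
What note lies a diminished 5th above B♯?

F#

A fifth above B lands on the letter F.
A diminished fifth spans 6 semitones, so B# moves to pitch class 6. On the letter F that is F#.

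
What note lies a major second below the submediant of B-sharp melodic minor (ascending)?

F##

The submediant of B# melodic minor (ascending) is G##.
A major second (2 semitones) below G## lands on the letter F, giving F##.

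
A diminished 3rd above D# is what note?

A third above D lands on the letter F.
A diminished third spans 2 semitones, so D# moves to pitch class 5. On the letter F that is F.

F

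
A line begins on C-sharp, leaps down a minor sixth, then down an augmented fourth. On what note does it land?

A minor sixth down from C# is E# (letter E, 8 semitones down).
An augmented fourth down from E# is B (letter B, 6 semitones down).

B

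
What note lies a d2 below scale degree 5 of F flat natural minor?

B

Scale degree 5 of Fb natural minor is Cb.
A diminished second (0 semitones) below Cb lands on the letter B, giving B.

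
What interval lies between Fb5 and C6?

augmented fifth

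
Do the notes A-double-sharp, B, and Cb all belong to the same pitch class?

A## is pitch class 11; B is pitch class 11; Cb is pitch class 11.
All spellings map to pitch class 11, so they are enharmonically equivalent.

Yes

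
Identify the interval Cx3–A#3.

minor sixth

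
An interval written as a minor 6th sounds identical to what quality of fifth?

A minor sixth spans 8 semitones.
A fifth spanning 8 semitones is augmented (the perfect fifth is 7).

augmented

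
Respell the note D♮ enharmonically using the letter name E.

Ebb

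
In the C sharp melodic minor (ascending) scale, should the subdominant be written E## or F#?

Each scale degree takes a distinct letter name. Degree 4 of a scale on C must use the letter F.
F# and E## are enharmonically the same pitch, but only F# uses the letter F, so it is the correct spelling here.

F#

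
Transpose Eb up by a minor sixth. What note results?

Cb

E up a major sixth is C#, so the target letter is C.
From Eb, a minor sixth is 8 semitones up: Cb.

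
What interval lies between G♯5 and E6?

minor sixth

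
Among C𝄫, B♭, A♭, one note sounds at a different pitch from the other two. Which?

Ab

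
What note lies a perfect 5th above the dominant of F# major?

G#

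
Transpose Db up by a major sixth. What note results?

D up a major sixth is B, so the target letter is B.
From Db, a major sixth is 9 semitones up: Bb.

Bb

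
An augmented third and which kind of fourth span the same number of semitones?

perfect

An augmented third spans 5 semitones.
A fourth spanning 5 semitones is perfect (the perfect fourth is 5).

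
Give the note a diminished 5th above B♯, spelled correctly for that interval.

B up a perfect fifth is F#, so the target letter is F.
From B#, a diminished fifth is 6 semitones up: F#.

F#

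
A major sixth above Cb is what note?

Ab

A sixth above C lands on the letter A.
A major sixth spans 9 semitones, so Cb moves to pitch class 8. On the letter A that is Ab.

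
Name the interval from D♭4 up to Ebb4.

minor second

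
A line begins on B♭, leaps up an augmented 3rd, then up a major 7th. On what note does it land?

An augmented third up from Bb is D# (letter D, 5 semitones up).
A major seventh up from D# is C## (letter C, 11 semitones up).

C##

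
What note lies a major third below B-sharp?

B down a major third is G, so the target letter is G.
From B#, a major third is 4 semitones down: G#.

G#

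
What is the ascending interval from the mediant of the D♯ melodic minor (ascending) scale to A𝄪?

The mediant of D# melodic minor (ascending) is F#.
F# up to A##: letters F→A make it a third; 5 semitones makes it augmented.

augmented third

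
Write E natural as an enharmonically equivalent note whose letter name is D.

D##

E is pitch class 4. The letter D alone is pitch class 2.
To reach pitch class 4 from D requires an offset of +2 semitones, i.e. double sharp: D##.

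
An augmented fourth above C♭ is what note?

F

C up a perfect fourth is F, so the target letter is F.
From Cb, an augmented fourth is 6 semitones up: F.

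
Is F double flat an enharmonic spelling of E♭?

Yes

Fbb is pitch class 3; Eb is pitch class 3.
All spellings map to pitch class 3, so they are enharmonically equivalent.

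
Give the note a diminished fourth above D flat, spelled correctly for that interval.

Gbb

D up a perfect fourth is G, so the target letter is G.
From Db, a diminished fourth is 4 semitones up: Gbb.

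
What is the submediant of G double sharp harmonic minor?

Degree 6 takes the letter 5 steps above G, which is E.
In harmonic minor, degree 6 sits 8 semitones above the tonic. G## + 8 semitones is pitch class 5, spelled on E as E#.

E#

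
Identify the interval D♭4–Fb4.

minor third

The letter names run D→F, a span of 2 letter steps, so the interval is some kind of third.
Db to Fb is 3 semitones. A major third is 4, so 3 makes it minor.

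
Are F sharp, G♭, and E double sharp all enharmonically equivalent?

Yes

F# = pitch class 6 and Gb = pitch class 6 and E## = pitch class 6 — the same pitch class, so they are enharmonic equivalents.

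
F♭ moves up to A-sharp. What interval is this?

Counting letters F–G–A gives a third.
Fb→A# = 6 semitones, 2 wider than the major third (4), so doubly augmented.

doubly augmented third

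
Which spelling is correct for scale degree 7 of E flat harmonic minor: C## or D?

D

Each scale degree takes a distinct letter name. Degree 7 of a scale on E must use the letter D.
D and C## are enharmonically the same pitch, but only D uses the letter D, so it is the correct spelling here.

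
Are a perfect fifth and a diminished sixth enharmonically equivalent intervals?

A perfect fifth spans 7 semitones; a diminished sixth spans 7.
They are enharmonically equivalent.

Yes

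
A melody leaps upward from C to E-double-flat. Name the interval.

diminished third

Counting letters C–D–E gives a third.
C→Ebb = 2 semitones, 2 narrower than the major third (4), so diminished.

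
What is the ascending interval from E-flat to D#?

augmented seventh

The letter names run E→D, a span of 6 letter steps, so the interval is some kind of seventh.
Eb to D# is 12 semitones. A major seventh is 11, so 12 makes it augmented.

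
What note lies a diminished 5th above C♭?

Gbb

A fifth above C lands on the letter G.
A diminished fifth spans 6 semitones, so Cb moves to pitch class 5. On the letter G that is Gbb.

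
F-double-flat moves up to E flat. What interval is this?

The letter names run F→E, a span of 6 letter steps, so the interval is some kind of seventh.
Fbb to Eb is 12 semitones. A major seventh is 11, so 12 makes it augmented.

augmented seventh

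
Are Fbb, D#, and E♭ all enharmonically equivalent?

Yes

Fbb = pitch class 3 and D# = pitch class 3 and Eb = pitch class 3 — the same pitch class, so they are enharmonic equivalents.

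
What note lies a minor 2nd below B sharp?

A##

A second below B lands on the letter A.
A minor second spans 1 semitone, so B# moves to pitch class 11. On the letter A that is A##.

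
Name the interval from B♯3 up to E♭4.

doubly diminished fourth

Counting letters B–C–D–E gives a fourth.
B#→Eb = 3 semitones, 2 narrower than the perfect fourth (5), so doubly diminished.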